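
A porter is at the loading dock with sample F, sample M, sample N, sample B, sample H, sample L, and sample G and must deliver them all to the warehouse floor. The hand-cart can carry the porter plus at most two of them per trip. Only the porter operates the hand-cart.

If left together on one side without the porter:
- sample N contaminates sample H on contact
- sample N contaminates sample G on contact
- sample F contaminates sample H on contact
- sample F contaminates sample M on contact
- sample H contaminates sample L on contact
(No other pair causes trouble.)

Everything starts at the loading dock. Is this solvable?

No

Whatever the first load, the items left behind include a forbidden pair without the porter. No opening move is safe, so no plan exists.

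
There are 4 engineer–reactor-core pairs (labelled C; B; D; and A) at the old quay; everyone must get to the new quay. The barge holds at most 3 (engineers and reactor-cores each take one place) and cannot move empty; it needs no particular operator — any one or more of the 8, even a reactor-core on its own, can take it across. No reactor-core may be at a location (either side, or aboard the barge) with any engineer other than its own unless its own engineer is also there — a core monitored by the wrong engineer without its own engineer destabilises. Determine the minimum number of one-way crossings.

9

Counting alone: each trip to the new quay takes at most 3 across and each return brings at least 1 back, so after t trips out (and t−1 returns) at most 3t − (t−1) of the 8 are across; that first reaches 8 at t = 4, so at least 7 crossings are needed.
The safety rule pushes this higher. Following every safe sequence of crossings, the most of the 8 that can be at the new quay as the barge arrives there on crossing 7 is 7 — never all 8.
So no plan with fewer than 9 crossings exists, and this one achieves 9:
1. engineer C and reactor-core C cross → the new quay.
2. engineer C crosses ← the old quay.
3. engineer B, engineer C, and reactor-core B cross → the new quay.
4. engineer C and reactor-core C cross ← the old quay.
5. engineer A, engineer C, and engineer D cross → the new quay.
6. reactor-core B crosses ← the old quay.
7. reactor-core B and reactor-core C cross → the new quay.
8. reactor-core C crosses ← the old quay.
9. reactor-core A, reactor-core C, and reactor-core D cross → the new quay.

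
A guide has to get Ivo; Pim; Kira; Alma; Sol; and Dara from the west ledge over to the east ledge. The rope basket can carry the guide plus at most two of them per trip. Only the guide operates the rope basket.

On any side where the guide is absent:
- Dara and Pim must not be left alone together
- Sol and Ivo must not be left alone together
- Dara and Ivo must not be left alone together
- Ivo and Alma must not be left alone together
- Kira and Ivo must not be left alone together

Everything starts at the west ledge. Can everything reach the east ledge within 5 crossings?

Counting alone: the guide can take at most 2 across per trip to the east ledge, so moving all 6 needs at least 3 loaded trips out, with a return between consecutive ones — at least 5 crossings.
The safety rule pushes this higher. Following every safe sequence of crossings, the most of the 6 that can be at the east ledge as the rope basket arrives there on crossing 5 is 5 — never all 6.
So the move cannot be finished within 5 crossings. (The shortest complete plan takes 7:)
1. Guide goes to the east ledge with Ivo and Pim.
2. Guide goes back to the west ledge alone.
3. Guide goes to the east ledge with Alma and Kira.
4. Guide goes back to the west ledge with Ivo.
5. Guide goes to the east ledge with Ivo and Sol.
6. Guide goes back to the west ledge with Ivo.
7. Guide goes to the east ledge with Dara and Ivo.

No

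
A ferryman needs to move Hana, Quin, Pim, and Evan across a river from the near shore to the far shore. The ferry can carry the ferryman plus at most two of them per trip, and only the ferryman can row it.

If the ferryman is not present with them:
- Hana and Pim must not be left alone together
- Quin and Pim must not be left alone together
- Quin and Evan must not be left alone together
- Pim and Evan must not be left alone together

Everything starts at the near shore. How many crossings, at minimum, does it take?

Counting alone: the ferryman can take at most 2 across per trip to the far shore, so moving all 4 needs at least 2 loaded trips out, with a return between consecutive ones — at least 3 crossings.
The safety rule pushes this higher. Following every safe sequence of crossings, the most of the 4 that can be at the far shore as the ferry arrives there on crossing 3 is 3 — never all 4.
So no plan with fewer than 5 crossings exists, and this one achieves 5:
1. Ferryman goes to the far shore with Pim and Quin.
2. Ferryman goes back to the near shore with Quin.
3. Ferryman goes to the far shore with Hana and Quin.
4. Ferryman goes back to the near shore with Pim.
5. Ferryman goes to the far shore with Evan and Pim.

5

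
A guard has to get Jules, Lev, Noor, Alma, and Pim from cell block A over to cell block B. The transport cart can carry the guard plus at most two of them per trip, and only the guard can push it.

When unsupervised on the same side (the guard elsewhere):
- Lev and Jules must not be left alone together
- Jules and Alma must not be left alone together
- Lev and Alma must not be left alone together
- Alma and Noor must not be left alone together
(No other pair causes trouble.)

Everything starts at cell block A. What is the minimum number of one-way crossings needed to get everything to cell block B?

7

Counting alone: the guard can take at most 2 across per trip to cell block B, so moving all 5 needs at least 3 loaded trips out, with a return between consecutive ones — at least 5 crossings.
The safety rule pushes this higher. Following every safe sequence of crossings, the most of the 5 that can be at cell block B as the transport cart arrives there on crossing 5 is 4 — never all 5.
So no plan with fewer than 7 crossings exists, and this one achieves 7:
1. Guard goes to cell block B with Alma and Jules.
2. Guard goes back to cell block A with Jules.
3. Guard goes to cell block B with Jules and Noor.
4. Guard goes back to cell block A with Alma.
5. Guard goes to cell block B with Lev and Pim.
6. Guard goes back to cell block A with Jules.
7. Guard goes to cell block B with Alma and Jules.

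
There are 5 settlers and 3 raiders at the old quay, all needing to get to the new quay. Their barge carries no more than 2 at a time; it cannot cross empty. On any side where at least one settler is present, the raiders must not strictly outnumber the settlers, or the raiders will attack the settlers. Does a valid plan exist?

Yes

1. 2 raiders → the new quay.  (the old quay: 5S 1R; the new quay: 0S 2R)
2. 1 raider ← the old quay.  (the old quay: 5S 2R; the new quay: 0S 1R)
3. 2 raiders → the new quay.  (the old quay: 5S 0R; the new quay: 0S 3R)
4. 1 raider ← the old quay.  (the old quay: 5S 1R; the new quay: 0S 2R)
5. 2 settlers → the new quay.  (the old quay: 3S 1R; the new quay: 2S 2R)
6. 1 raider ← the old quay.  (the old quay: 3S 2R; the new quay: 2S 1R)
7. 1 settler and 1 raider → the new quay.  (the old quay: 2S 1R; the new quay: 3S 2R)
8. 1 raider ← the old quay.  (the old quay: 2S 2R; the new quay: 3S 1R)
9. 2 raiders → the new quay.  (the old quay: 2S 0R; the new quay: 3S 3R)
10. 1 raider ← the old quay.  (the old quay: 2S 1R; the new quay: 3S 2R)
11. 1 settler and 1 raider → the new quay.  (the old quay: 1S 0R; the new quay: 4S 3R)
12. 1 raider ← the old quay.  (the old quay: 1S 1R; the new quay: 4S 2R)
13. 1 settler and 1 raider → the new quay.  (the old quay: 0S 0R; the new quay: 5S 3R)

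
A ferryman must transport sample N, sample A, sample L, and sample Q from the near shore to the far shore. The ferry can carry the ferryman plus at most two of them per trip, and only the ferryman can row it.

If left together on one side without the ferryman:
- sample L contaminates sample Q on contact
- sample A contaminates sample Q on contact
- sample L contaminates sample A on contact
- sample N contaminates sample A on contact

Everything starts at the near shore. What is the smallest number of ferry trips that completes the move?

5

Counting alone: the ferryman can take at most 2 across per trip to the far shore, so moving all 4 needs at least 2 loaded trips out, with a return between consecutive ones — at least 3 crossings.
The safety rule pushes this higher. Following every safe sequence of crossings, the most of the 4 that can be at the far shore as the ferry arrives there on crossing 3 is 3 — never all 4.
So no plan with fewer than 5 crossings exists, and this one achieves 5:
1. Ferryman goes to the far shore with sample A and sample L.  [the near shore: sample N, sample Q | the far shore: sample A, sample L]
2. Ferryman goes back to the near shore with sample A.  [the near shore: sample A, sample N, sample Q | the far shore: sample L]
3. Ferryman goes to the far shore with sample A and sample N.  [the near shore: sample Q | the far shore: sample A, sample L, sample N]
4. Ferryman goes back to the near shore with sample A.  [the near shore: sample A, sample Q | the far shore: sample L, sample N]
5. Ferryman goes to the far shore with sample A and sample Q.  [the near shore: — | the far shore: sample A, sample L, sample N, sample Q]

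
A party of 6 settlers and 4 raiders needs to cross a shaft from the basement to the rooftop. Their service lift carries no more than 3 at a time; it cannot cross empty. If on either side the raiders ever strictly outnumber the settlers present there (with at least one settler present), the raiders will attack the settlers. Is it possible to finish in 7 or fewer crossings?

Counting alone: each trip to the rooftop takes at most 3 across and each return brings at least 1 back, so after t trips out (and t−1 returns) at most 3t − (t−1) of the 10 are across; that first reaches 10 at t = 5, so at least 9 crossings are needed.
Since 7 < 9, 7 crossings cannot be enough. (The shortest complete plan in fact takes 9:)
1. 2 raiders → the rooftop.  (the basement: 6S 2R; the rooftop: 0S 2R)
2. 1 raider ← the basement.  (the basement: 6S 3R; the rooftop: 0S 1R)
3. 3 raiders → the rooftop.  (the basement: 6S 0R; the rooftop: 0S 4R)
4. 1 raider ← the basement.  (the basement: 6S 1R; the rooftop: 0S 3R)
5. 3 settlers → the rooftop.  (the basement: 3S 1R; the rooftop: 3S 3R)
6. 1 raider ← the basement.  (the basement: 3S 2R; the rooftop: 3S 2R)
7. 1 settler and 2 raiders → the rooftop.  (the basement: 2S 0R; the rooftop: 4S 4R)
8. 1 raider ← the basement.  (the basement: 2S 1R; the rooftop: 4S 3R)
9. 2 settlers and 1 raider → the rooftop.  (the basement: 0S 0R; the rooftop: 6S 4R)

No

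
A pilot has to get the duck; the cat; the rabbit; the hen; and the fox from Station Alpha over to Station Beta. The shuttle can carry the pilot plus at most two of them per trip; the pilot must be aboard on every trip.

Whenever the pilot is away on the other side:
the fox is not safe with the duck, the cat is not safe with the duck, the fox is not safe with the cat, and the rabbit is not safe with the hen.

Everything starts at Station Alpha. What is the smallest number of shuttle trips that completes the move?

impossible

Whatever the first load, the items left behind include a forbidden pair without the pilot. No opening move is safe, so no plan exists.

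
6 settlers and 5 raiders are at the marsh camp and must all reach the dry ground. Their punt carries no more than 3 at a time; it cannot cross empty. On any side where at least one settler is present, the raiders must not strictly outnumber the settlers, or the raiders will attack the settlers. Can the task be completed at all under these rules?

1. 3 raiders → the dry ground.  (the marsh camp: 6S 2R; the dry ground: 0S 3R)
2. 1 raider ← the marsh camp.  (the marsh camp: 6S 3R; the dry ground: 0S 2R)
3. 3 settlers → the dry ground.  (the marsh camp: 3S 3R; the dry ground: 3S 2R)
4. 1 settler ← the marsh camp.  (the marsh camp: 4S 3R; the dry ground: 2S 2R)
5. 2 settlers and 1 raider → the dry ground.  (the marsh camp: 2S 2R; the dry ground: 4S 3R)
6. 1 settler ← the marsh camp.  (the marsh camp: 3S 2R; the dry ground: 3S 3R)
7. 2 settlers and 1 raider → the dry ground.  (the marsh camp: 1S 1R; the dry ground: 5S 4R)
8. 1 settler ← the marsh camp.  (the marsh camp: 2S 1R; the dry ground: 4S 4R)
9. 2 settlers and 1 raider → the dry ground.  (the marsh camp: 0S 0R; the dry ground: 6S 5R)

Yes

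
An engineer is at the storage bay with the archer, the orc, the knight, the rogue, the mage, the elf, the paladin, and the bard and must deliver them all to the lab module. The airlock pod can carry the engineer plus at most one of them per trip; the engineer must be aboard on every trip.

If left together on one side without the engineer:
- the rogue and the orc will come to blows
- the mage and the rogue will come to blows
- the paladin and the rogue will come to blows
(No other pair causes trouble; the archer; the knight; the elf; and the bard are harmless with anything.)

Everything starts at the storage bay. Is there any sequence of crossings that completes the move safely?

Following every safe sequence of crossings from the start, the most of the 8 that can be at the lab module as the airlock pod arrives there on crossings 1, 3, 5, 7, 9, 11 is 1, 2, 3, 4, 5, 6 respectively; the best ever achieved is 6 of 8.
From crossing 13 on, no configuration arises that was not already reachable earlier: only 144 distinct safe configurations (who is on which side, and where the airlock pod is) can ever be reached, none of them has everyone across, and every continuation just revisits them. So no valid plan exists.

No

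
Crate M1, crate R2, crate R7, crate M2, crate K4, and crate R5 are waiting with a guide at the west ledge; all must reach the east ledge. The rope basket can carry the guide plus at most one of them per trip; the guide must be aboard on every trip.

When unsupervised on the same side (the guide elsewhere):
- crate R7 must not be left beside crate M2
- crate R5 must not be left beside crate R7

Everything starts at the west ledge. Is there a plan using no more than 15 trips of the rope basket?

Yes — this plan uses 13 crossings (≤ 15):
1. Guide goes to the east ledge with crate R7.
2. Guide goes back to the west ledge alone.
3. Guide goes to the east ledge with crate M1.
4. Guide goes back to the west ledge alone.
5. Guide goes to the east ledge with crate R2.
6. Guide goes back to the west ledge alone.
7. Guide goes to the east ledge with crate M2.
8. Guide goes back to the west ledge with crate R7.
9. Guide goes to the east ledge with crate R5.
10. Guide goes back to the west ledge alone.
11. Guide goes to the east ledge with crate K4.
12. Guide goes back to the west ledge alone.
13. Guide goes to the east ledge with crate R7.

Yes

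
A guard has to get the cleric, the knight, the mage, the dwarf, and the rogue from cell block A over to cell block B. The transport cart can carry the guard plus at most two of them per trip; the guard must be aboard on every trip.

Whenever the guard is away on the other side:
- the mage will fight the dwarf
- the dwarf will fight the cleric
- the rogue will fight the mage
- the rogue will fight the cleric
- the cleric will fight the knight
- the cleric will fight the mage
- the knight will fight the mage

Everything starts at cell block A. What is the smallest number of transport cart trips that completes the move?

impossible

Following every safe sequence of crossings from the start, the most of the 5 that can be at cell block B as the transport cart arrives there on crossings 1, 3 is 2, 3 respectively; the best ever achieved is 3 of 5.
From crossing 5 on, no configuration arises that was not already reachable earlier: only 10 distinct safe configurations (who is on which side, and where the transport cart is) can ever be reached, none of them has everyone across, and every continuation just revisits them. So no valid plan exists.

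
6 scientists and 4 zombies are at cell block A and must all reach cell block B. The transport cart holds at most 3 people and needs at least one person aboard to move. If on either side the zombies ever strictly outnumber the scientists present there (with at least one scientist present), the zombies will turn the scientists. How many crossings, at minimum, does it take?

9

Counting alone: each trip to cell block B takes at most 3 across and each return brings at least 1 back, so after t trips out (and t−1 returns) at most 3t − (t−1) of the 10 are across; that first reaches 10 at t = 5, so at least 9 crossings are needed.
The plan below uses exactly 9 crossings, so it is optimal:
1. 2 zombies → cell block B.  (cell block A: 6S 2Z; cell block B: 0S 2Z)
2. 1 zombie ← cell block A.  (cell block A: 6S 3Z; cell block B: 0S 1Z)
3. 3 zombies → cell block B.  (cell block A: 6S 0Z; cell block B: 0S 4Z)
4. 1 zombie ← cell block A.  (cell block A: 6S 1Z; cell block B: 0S 3Z)
5. 3 scientists → cell block B.  (cell block A: 3S 1Z; cell block B: 3S 3Z)
6. 1 zombie ← cell block A.  (cell block A: 3S 2Z; cell block B: 3S 2Z)
7. 1 scientist and 2 zombies → cell block B.  (cell block A: 2S 0Z; cell block B: 4S 4Z)
8. 1 zombie ← cell block A.  (cell block A: 2S 1Z; cell block B: 4S 3Z)
9. 2 scientists and 1 zombie → cell block B.  (cell block A: 0S 0Z; cell block B: 6S 4Z)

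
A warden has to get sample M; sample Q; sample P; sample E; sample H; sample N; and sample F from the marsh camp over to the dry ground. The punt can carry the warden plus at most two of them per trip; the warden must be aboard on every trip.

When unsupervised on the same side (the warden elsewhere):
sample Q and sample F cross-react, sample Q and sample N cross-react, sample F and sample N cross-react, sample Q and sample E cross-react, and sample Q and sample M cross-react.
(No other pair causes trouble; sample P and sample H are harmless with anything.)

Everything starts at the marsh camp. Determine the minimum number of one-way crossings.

Counting alone: the warden can take at most 2 across per trip to the dry ground, so moving all 7 needs at least 4 loaded trips out, with a return between consecutive ones — at least 7 crossings.
The safety rule pushes this higher. Following every safe sequence of crossings, the most of the 7 that can be at the dry ground as the punt arrives there on crossings 7, 9 is 5, 6 respectively — never all 7.
So no plan with fewer than 11 crossings exists, and this one achieves 11:
1. Warden goes to the dry ground with sample N and sample Q.
2. Warden goes back to the marsh camp with sample Q.
3. Warden goes to the dry ground with sample M and sample Q.
4. Warden goes back to the marsh camp with sample Q.
5. Warden goes to the dry ground with sample P and sample Q.
6. Warden goes back to the marsh camp with sample Q.
7. Warden goes to the dry ground with sample E and sample Q.
8. Warden goes back to the marsh camp with sample Q.
9. Warden goes to the dry ground with sample H and sample Q.
10. Warden goes back to the marsh camp with sample Q.
11. Warden goes to the dry ground with sample F and sample Q.

11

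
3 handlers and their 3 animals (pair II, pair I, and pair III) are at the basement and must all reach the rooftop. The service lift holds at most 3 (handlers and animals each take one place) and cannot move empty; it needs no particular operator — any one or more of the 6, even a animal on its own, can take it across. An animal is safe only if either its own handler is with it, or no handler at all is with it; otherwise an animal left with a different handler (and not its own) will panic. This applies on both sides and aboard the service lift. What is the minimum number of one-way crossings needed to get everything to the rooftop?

Counting alone: each trip to the rooftop takes at most 3 across and each return brings at least 1 back, so after t trips out (and t−1 returns) at most 3t − (t−1) of the 6 are across; that first reaches 6 at t = 3, so at least 5 crossings are needed.
The plan below uses exactly 5 crossings, so it is optimal:
1. animal II and handler II cross → the rooftop.
2. handler II crosses ← the basement.
3. handler I, handler II, and handler III cross → the rooftop.
4. animal II crosses ← the basement.
5. animal I, animal II, and animal III cross → the rooftop.

5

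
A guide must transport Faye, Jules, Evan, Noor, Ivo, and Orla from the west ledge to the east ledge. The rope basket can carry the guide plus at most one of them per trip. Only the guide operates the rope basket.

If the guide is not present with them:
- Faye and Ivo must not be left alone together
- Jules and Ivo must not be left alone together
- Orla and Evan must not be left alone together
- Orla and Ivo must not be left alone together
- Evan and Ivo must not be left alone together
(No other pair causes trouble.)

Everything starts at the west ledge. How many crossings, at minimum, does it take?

Whatever the first load, the items left behind include a forbidden pair without the guide. No opening move is safe, so no plan exists.

impossible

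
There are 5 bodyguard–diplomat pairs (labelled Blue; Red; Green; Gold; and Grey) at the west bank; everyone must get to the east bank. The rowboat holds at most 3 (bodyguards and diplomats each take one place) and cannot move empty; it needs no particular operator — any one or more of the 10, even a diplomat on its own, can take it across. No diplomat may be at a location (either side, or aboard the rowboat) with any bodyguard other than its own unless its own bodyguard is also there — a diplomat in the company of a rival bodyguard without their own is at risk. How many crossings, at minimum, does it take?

11

Counting alone: each trip to the east bank takes at most 3 across and each return brings at least 1 back, so after t trips out (and t−1 returns) at most 3t − (t−1) of the 10 are across; that first reaches 10 at t = 5, so at least 9 crossings are needed.
The safety rule pushes this higher. Following every safe sequence of crossings, the most of the 10 that can be at the east bank as the rowboat arrives there on crossing 9 is 9 — never all 10.
So no plan with fewer than 11 crossings exists, and this one achieves 11:
1. bodyguard Blue and diplomat Blue cross → the east bank.
2. bodyguard Blue crosses ← the west bank.
3. diplomat Gold, diplomat Green, and diplomat Red cross → the east bank.
4. diplomat Blue crosses ← the west bank.
5. bodyguard Gold, bodyguard Green, and bodyguard Red cross → the east bank.
6. bodyguard Red and diplomat Red cross ← the west bank.
7. bodyguard Blue, bodyguard Grey, and bodyguard Red cross → the east bank.
8. diplomat Green crosses ← the west bank.
9. diplomat Blue and diplomat Red cross → the east bank.
10. diplomat Blue crosses ← the west bank.
11. diplomat Blue, diplomat Green, and diplomat Grey cross → the east bank.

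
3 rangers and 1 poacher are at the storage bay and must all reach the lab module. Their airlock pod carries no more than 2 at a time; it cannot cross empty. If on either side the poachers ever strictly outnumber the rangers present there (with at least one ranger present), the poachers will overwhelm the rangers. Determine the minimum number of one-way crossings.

Counting alone: each trip to the lab module takes at most 2 across and each return brings at least 1 back, so after t trips out (and t−1 returns) at most 2t − (t−1) of the 4 are across; that first reaches 4 at t = 3, so at least 5 crossings are needed.
The plan below uses exactly 5 crossings, so it is optimal:
1. 1 ranger and 1 poacher → the lab module.  (the storage bay: 2R 0P; the lab module: 1R 1P)
2. 1 poacher ← the storage bay.  (the storage bay: 2R 1P; the lab module: 1R 0P)
3. 1 ranger and 1 poacher → the lab module.  (the storage bay: 1R 0P; the lab module: 2R 1P)
4. 1 poacher ← the storage bay.  (the storage bay: 1R 1P; the lab module: 2R 0P)
5. 1 ranger and 1 poacher → the lab module.  (the storage bay: 0R 0P; the lab module: 3R 1P)

5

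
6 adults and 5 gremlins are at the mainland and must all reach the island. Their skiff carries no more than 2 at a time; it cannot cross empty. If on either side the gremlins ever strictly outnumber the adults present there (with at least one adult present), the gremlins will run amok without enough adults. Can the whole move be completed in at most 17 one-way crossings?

No

Counting alone: each trip to the island takes at most 2 across and each return brings at least 1 back, so after t trips out (and t−1 returns) at most 2t − (t−1) of the 11 are across; that first reaches 11 at t = 10, so at least 19 crossings are needed.
Since 17 < 19, 17 crossings cannot be enough. (The shortest complete plan in fact takes 19:)
1. 2 gremlins → the island.  (the mainland: 6A 3G; the island: 0A 2G)
2. 1 gremlin ← the mainland.  (the mainland: 6A 4G; the island: 0A 1G)
3. 2 gremlins → the island.  (the mainland: 6A 2G; the island: 0A 3G)
4. 1 gremlin ← the mainland.  (the mainland: 6A 3G; the island: 0A 2G)
5. 2 adults → the island.  (the mainland: 4A 3G; the island: 2A 2G)
6. 1 gremlin ← the mainland.  (the mainland: 4A 4G; the island: 2A 1G)
7. 1 adult and 1 gremlin → the island.  (the mainland: 3A 3G; the island: 3A 2G)
8. 1 adult ← the mainland.  (the mainland: 4A 3G; the island: 2A 2G)
9. 1 adult and 1 gremlin → the island.  (the mainland: 3A 2G; the island: 3A 3G)
10. 1 gremlin ← the mainland.  (the mainland: 3A 3G; the island: 3A 2G)
11. 1 adult and 1 gremlin → the island.  (the mainland: 2A 2G; the island: 4A 3G)
12. 1 adult ← the mainland.  (the mainland: 3A 2G; the island: 3A 3G)
13. 1 adult and 1 gremlin → the island.  (the mainland: 2A 1G; the island: 4A 4G)
14. 1 gremlin ← the mainland.  (the mainland: 2A 2G; the island: 4A 3G)
15. 1 adult and 1 gremlin → the island.  (the mainland: 1A 1G; the island: 5A 4G)
16. 1 adult ← the mainland.  (the mainland: 2A 1G; the island: 4A 4G)
17. 1 adult and 1 gremlin → the island.  (the mainland: 1A 0G; the island: 5A 5G)
18. 1 gremlin ← the mainland.  (the mainland: 1A 1G; the island: 5A 4G)
19. 1 adult and 1 gremlin → the island.  (the mainland: 0A 0G; the island: 6A 5G)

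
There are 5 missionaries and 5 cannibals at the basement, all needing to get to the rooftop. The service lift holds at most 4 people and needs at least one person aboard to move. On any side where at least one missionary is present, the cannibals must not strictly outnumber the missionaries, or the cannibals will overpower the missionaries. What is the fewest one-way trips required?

Counting alone: each trip to the rooftop takes at most 4 across and each return brings at least 1 back, so after t trips out (and t−1 returns) at most 4t − (t−1) of the 10 are across; that first reaches 10 at t = 3, so at least 5 crossings are needed.
The safety rule pushes this higher. Following every safe sequence of crossings, the most of the 10 that can be at the rooftop as the service lift arrives there on crossing 5 is 9 — never all 10.
So no plan with fewer than 7 crossings exists, and this one achieves 7:
1. 2 cannibals → the rooftop.  (the basement: 5M 3C; the rooftop: 0M 2C)
2. 1 cannibal ← the basement.  (the basement: 5M 4C; the rooftop: 0M 1C)
3. 4 cannibals → the rooftop.  (the basement: 5M 0C; the rooftop: 0M 5C)
4. 1 cannibal ← the basement.  (the basement: 5M 1C; the rooftop: 0M 4C)
5. 4 missionaries → the rooftop.  (the basement: 1M 1C; the rooftop: 4M 4C)
6. 1 missionary and 1 cannibal ← the basement.  (the basement: 2M 2C; the rooftop: 3M 3C)
7. 2 missionaries and 2 cannibals → the rooftop.  (the basement: 0M 0C; the rooftop: 5M 5C)

7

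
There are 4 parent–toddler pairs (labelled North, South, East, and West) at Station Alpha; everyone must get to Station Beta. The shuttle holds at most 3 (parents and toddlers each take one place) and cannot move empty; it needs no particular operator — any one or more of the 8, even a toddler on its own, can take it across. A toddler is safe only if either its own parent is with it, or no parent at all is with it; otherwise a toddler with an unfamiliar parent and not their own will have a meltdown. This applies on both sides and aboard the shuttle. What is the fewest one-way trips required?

Counting alone: each trip to Station Beta takes at most 3 across and each return brings at least 1 back, so after t trips out (and t−1 returns) at most 3t − (t−1) of the 8 are across; that first reaches 8 at t = 4, so at least 7 crossings are needed.
The safety rule pushes this higher. Following every safe sequence of crossings, the most of the 8 that can be at Station Beta as the shuttle arrives there on crossing 7 is 7 — never all 8.
So no plan with fewer than 9 crossings exists, and this one achieves 9:
1. parent North and toddler North cross → Station Beta.
2. parent North crosses ← Station Alpha.
3. parent North, parent South, and toddler South cross → Station Beta.
4. parent North and toddler North cross ← Station Alpha.
5. parent East, parent North, and parent West cross → Station Beta.
6. toddler South crosses ← Station Alpha.
7. toddler North and toddler South cross → Station Beta.
8. toddler North crosses ← Station Alpha.
9. toddler East, toddler North, and toddler West cross → Station Beta.

9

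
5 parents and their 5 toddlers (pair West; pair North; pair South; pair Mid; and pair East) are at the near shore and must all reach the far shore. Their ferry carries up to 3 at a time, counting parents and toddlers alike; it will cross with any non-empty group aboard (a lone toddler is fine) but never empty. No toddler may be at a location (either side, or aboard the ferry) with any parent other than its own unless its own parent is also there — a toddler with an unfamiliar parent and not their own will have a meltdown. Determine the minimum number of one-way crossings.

Counting alone: each trip to the far shore takes at most 3 across and each return brings at least 1 back, so after t trips out (and t−1 returns) at most 3t − (t−1) of the 10 are across; that first reaches 10 at t = 5, so at least 9 crossings are needed.
The safety rule pushes this higher. Following every safe sequence of crossings, the most of the 10 that can be at the far shore as the ferry arrives there on crossing 9 is 9 — never all 10.
So no plan with fewer than 11 crossings exists, and this one achieves 11:
1. parent West and toddler West cross → the far shore.
2. parent West crosses ← the near shore.
3. toddler Mid, toddler North, and toddler South cross → the far shore.
4. toddler West crosses ← the near shore.
5. parent Mid, parent North, and parent South cross → the far shore.
6. parent North and toddler North cross ← the near shore.
7. parent East, parent North, and parent West cross → the far shore.
8. toddler South crosses ← the near shore.
9. toddler North and toddler West cross → the far shore.
10. toddler West crosses ← the near shore.
11. toddler East, toddler South, and toddler West cross → the far shore.

11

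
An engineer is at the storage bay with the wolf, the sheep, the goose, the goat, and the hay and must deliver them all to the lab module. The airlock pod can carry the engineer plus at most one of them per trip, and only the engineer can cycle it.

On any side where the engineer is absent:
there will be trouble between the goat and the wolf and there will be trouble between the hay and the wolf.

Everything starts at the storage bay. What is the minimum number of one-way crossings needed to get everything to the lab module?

Counting alone: the engineer can take at most 1 across per trip to the lab module, so moving all 5 needs at least 5 loaded trips out, with a return between consecutive ones — at least 9 crossings.
The safety rule pushes this higher. Following every safe sequence of crossings, the most of the 5 that can be at the lab module as the airlock pod arrives there on crossing 9 is 4 — never all 5.
So no plan with fewer than 11 crossings exists, and this one achieves 11:
1. Engineer goes to the lab module with the wolf.
2. Engineer goes back to the storage bay alone.
3. Engineer goes to the lab module with the sheep.
4. Engineer goes back to the storage bay alone.
5. Engineer goes to the lab module with the goose.
6. Engineer goes back to the storage bay alone.
7. Engineer goes to the lab module with the goat.
8. Engineer goes back to the storage bay with the wolf.
9. Engineer goes to the lab module with the hay.
10. Engineer goes back to the storage bay alone.
11. Engineer goes to the lab module with the wolf.

11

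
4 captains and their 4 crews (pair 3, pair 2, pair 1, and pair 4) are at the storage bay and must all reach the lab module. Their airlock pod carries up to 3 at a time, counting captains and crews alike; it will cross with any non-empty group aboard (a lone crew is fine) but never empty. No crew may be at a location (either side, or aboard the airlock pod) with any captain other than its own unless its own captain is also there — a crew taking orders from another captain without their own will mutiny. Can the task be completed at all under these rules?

Yes

1. captain 3 and crew 3 cross → the lab module.
2. captain 3 crosses ← the storage bay.
3. captain 2, captain 3, and crew 2 cross → the lab module.
4. captain 3 and crew 3 cross ← the storage bay.
5. captain 1, captain 3, and captain 4 cross → the lab module.
6. crew 2 crosses ← the storage bay.
7. crew 2 and crew 3 cross → the lab module.
8. crew 3 crosses ← the storage bay.
9. crew 1, crew 3, and crew 4 cross → the lab module.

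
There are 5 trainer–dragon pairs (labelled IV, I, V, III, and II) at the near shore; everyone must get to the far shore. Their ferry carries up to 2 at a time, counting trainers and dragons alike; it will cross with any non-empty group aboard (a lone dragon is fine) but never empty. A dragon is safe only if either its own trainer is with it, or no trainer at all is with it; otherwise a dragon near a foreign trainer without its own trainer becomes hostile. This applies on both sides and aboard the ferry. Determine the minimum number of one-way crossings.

impossible

Following every safe sequence of crossings from the start, the most of the 10 that can be at the far shore as the ferry arrives there on crossings 1, 3, 5, 7 is 2, 3, 4, 5 respectively; the best ever achieved is 5 of 10.
From crossing 9 on, no configuration arises that was not already reachable earlier: only 82 distinct safe configurations (who is on which side, and where the ferry is) can ever be reached, none of them has everyone across, and every continuation just revisits them. So no valid plan exists.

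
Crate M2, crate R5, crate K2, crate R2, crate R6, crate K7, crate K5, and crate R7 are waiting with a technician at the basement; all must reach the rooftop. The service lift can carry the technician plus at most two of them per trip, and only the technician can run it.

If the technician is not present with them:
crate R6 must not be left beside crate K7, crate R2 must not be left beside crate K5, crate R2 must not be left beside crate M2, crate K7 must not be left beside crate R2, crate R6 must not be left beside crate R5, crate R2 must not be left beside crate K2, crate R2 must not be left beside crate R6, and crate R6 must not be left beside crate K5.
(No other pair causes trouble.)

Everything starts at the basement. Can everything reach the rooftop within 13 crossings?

Yes — this plan uses 13 crossings (≤ 13):
1. Technician goes to the rooftop with crate R2 and crate R6.  [the basement: crate K2, crate K5, crate K7, crate M2, crate R5, crate R7 | the rooftop: crate R2, crate R6]
2. Technician goes back to the basement with crate R2.  [the basement: crate K2, crate K5, crate K7, crate M2, crate R2, crate R5, crate R7 | the rooftop: crate R6]
3. Technician goes to the rooftop with crate M2 and crate R2.  [the basement: crate K2, crate K5, crate K7, crate R5, crate R7 | the rooftop: crate M2, crate R2, crate R6]
4. Technician goes back to the basement with crate R2.  [the basement: crate K2, crate K5, crate K7, crate R2, crate R5, crate R7 | the rooftop: crate M2, crate R6]
5. Technician goes to the rooftop with crate K2 and crate R2.  [the basement: crate K5, crate K7, crate R5, crate R7 | the rooftop: crate K2, crate M2, crate R2, crate R6]
6. Technician goes back to the basement with crate R2.  [the basement: crate K5, crate K7, crate R2, crate R5, crate R7 | the rooftop: crate K2, crate M2, crate R6]
7. Technician goes to the rooftop with crate R2 and crate R7.  [the basement: crate K5, crate K7, crate R5 | the rooftop: crate K2, crate M2, crate R2, crate R6, crate R7]
8. Technician goes back to the basement with crate R2.  [the basement: crate K5, crate K7, crate R2, crate R5 | the rooftop: crate K2, crate M2, crate R6, crate R7]
9. Technician goes to the rooftop with crate K5 and crate K7.  [the basement: crate R2, crate R5 | the rooftop: crate K2, crate K5, crate K7, crate M2, crate R6, crate R7]
10. Technician goes back to the basement with crate R6.  [the basement: crate R2, crate R5, crate R6 | the rooftop: crate K2, crate K5, crate K7, crate M2, crate R7]
11. Technician goes to the rooftop with crate R2 and crate R5.  [the basement: crate R6 | the rooftop: crate K2, crate K5, crate K7, crate M2, crate R2, crate R5, crate R7]
12. Technician goes back to the basement with crate R2.  [the basement: crate R2, crate R6 | the rooftop: crate K2, crate K5, crate K7, crate M2, crate R5, crate R7]
13. Technician goes to the rooftop with crate R2 and crate R6.  [the basement: — | the rooftop: crate K2, crate K5, crate K7, crate M2, crate R2, crate R5, crate R6, crate R7]

Yes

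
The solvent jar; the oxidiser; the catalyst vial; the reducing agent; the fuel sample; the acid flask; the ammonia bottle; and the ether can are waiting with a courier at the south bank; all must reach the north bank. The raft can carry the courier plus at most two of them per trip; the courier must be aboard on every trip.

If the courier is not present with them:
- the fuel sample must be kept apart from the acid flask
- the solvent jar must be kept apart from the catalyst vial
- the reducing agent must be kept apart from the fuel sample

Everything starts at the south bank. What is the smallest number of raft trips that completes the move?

Counting alone: the courier can take at most 2 across per trip to the north bank, so moving all 8 needs at least 4 loaded trips out, with a return between consecutive ones — at least 7 crossings.
The safety rule pushes this higher. Following every safe sequence of crossings, the most of the 8 that can be at the north bank as the raft arrives there on crossing 7 is 7 — never all 8.
So no plan with fewer than 9 crossings exists, and this one achieves 9:
1. Courier goes to the north bank with the fuel sample and the solvent jar.
2. Courier goes back to the south bank alone.
3. Courier goes to the north bank with the oxidiser.
4. Courier goes back to the south bank alone.
5. Courier goes to the north bank with the acid flask and the reducing agent.
6. Courier goes back to the south bank with the fuel sample.
7. Courier goes to the north bank with the ammonia bottle and the ether can.
8. Courier goes back to the south bank alone.
9. Courier goes to the north bank with the catalyst vial and the fuel sample.

9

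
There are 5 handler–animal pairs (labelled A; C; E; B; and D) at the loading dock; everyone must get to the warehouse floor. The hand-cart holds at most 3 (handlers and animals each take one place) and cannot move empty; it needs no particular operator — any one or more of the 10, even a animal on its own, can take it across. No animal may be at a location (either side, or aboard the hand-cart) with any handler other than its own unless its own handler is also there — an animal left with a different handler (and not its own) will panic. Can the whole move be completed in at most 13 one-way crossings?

Yes

Yes — this plan uses 11 crossings (≤ 13):
1. animal A and handler A cross → the warehouse floor.
2. handler A crosses ← the loading dock.
3. animal B, animal C, and animal E cross → the warehouse floor.
4. animal A crosses ← the loading dock.
5. handler B, handler C, and handler E cross → the warehouse floor.
6. animal C and handler C cross ← the loading dock.
7. handler A, handler C, and handler D cross → the warehouse floor.
8. animal E crosses ← the loading dock.
9. animal A and animal C cross → the warehouse floor.
10. animal A crosses ← the loading dock.
11. animal A, animal D, and animal E cross → the warehouse floor.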